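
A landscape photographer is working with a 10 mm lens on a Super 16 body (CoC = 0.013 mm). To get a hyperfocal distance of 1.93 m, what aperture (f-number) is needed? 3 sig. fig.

Rearrange H = f²/(N·c) + f for N: N = f² / ((H − f)·c).
N = 10² / ((1930 − 10) × 0.013) = 100 / 24.96 ≈ 4.01.

f/4.01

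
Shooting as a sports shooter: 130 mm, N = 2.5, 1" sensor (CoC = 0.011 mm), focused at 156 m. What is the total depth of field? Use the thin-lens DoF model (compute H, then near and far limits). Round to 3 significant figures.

Hyperfocal distance H = f²/(N·c) + f = 130²/(2.5 × 0.011) + 130 = 16900/0.0275 + 130 ≈ 614675.5 mm ≈ 614.7 m.
Near limit Dn = s·(H − f)/(H + s − 2f) = 156000 × (614675.5 − 130) / (614675.5 + 156000 − 2 × 130) = 156000 × 614545.5 / 770415.5 ≈ 124438 mm.
Far limit Df = s·(H − f)/(H − s) = 156000 × (614675.5 − 130) / (614675.5 − 156000) = 156000 × 614545.5 / 458675.5 ≈ 209013 mm.
Depth of field = Df − Dn = 209013 − 124438 ≈ 84575 mm ≈ 84.6 m.

84.6 m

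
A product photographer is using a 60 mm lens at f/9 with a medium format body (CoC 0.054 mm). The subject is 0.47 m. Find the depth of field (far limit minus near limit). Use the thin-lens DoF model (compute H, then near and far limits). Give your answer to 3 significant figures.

Hyperfocal distance H = f²/(N·c) + f = 60²/(9 × 0.054) + 60 = 3600/0.486 + 60 ≈ 7467.4 mm ≈ 7.467 m.
Near limit Dn = s·(H − f)/(H + s − 2f) = 470 × (7467.4 − 60) / (7467.4 + 470 − 2 × 60) = 470 × 7407.4 / 7817.4 ≈ 445.350 mm.
Far limit Df = s·(H − f)/(H − s) = 470 × (7467.4 − 60) / (7467.4 − 470) = 470 × 7407.4 / 6997.4 ≈ 497.539 mm.
Depth of field = Df − Dn = 497.539 − 445.350 ≈ 52.189 mm.

52.2 mm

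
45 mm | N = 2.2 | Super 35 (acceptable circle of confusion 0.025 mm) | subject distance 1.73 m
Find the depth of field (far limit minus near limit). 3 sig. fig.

Hyperfocal distance H = f²/(N·c) + f = 45²/(2.2 × 0.025) + 45 = 2025/0.055 + 45 ≈ 36863.2 mm ≈ 36.86 m.
Near limit Dn = s·(H − f)/(H + s − 2f) = 1730 × (36863.2 − 45) / (36863.2 + 1730 − 2 × 45) = 1730 × 36818.2 / 38503.2 ≈ 1654.29 mm.
Far limit Df = s·(H − f)/(H − s) = 1730 × (36863.2 − 45) / (36863.2 − 1730) = 1730 × 36818.2 / 35133.2 ≈ 1812.97 mm.
Depth of field = Df − Dn = 1812.97 − 1654.29 ≈ 158.68 mm.

159 mm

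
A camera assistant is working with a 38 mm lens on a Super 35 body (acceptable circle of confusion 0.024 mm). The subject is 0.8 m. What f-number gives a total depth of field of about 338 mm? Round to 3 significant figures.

Write h = H − f = f²/(N·c). The thin-lens limits are Dn = s·h/(h + (s−f)) and Df = s·h/(h − (s−f)), so DoF = Df − Dn = 2·s·(s−f)·h / (h² − (s−f)²).
That is a quadratic in h: DoF·h² − 2·s·(s−f)·h − DoF·(s−f)² = 0 ⇒ h = (s−f)·(s + √(s² + DoF²)) / DoF = 762 × (800 + √(800² + 338²)) / 338 = 762 × (800 + 868.472) / 338 ≈ 3761.5 mm.
Then N = f²/(c·h) = 38² / (0.024 × 3761.5) = 1444 / 90.275 ≈ 16.

f/16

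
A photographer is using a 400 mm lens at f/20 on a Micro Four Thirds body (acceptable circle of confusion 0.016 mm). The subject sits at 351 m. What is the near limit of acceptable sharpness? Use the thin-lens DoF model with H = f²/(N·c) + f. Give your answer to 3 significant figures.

Hyperfocal distance H = f²/(N·c) + f = 400²/(20 × 0.016) + 400 = 160000/0.32 + 400 ≈ 500400.0 mm ≈ 500.4 m.
Near limit Dn = s·(H − f)/(H + s − 2f) = 351000 × (500400.0 − 400) / (500400.0 + 351000 − 2 × 400) = 351000 × 500000.0 / 850600.0 ≈ 206325 mm ≈ 206 m.

206 m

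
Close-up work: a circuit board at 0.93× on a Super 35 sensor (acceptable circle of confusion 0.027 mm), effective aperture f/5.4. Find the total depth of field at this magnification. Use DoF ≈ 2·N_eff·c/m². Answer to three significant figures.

0.337 mm

At magnification m, DoF ≈ 2·N_eff·c/m² = 2 × 5.4 × 0.027 / 0.93² = 0.2916 / 0.8649 ≈ 0.337 mm.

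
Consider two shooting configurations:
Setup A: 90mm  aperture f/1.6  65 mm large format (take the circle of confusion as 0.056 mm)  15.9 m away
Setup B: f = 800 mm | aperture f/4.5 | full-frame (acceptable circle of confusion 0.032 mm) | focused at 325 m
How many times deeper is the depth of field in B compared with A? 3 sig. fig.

8.31

Setup A: H = 90²/(1.6×0.056) + 90 ≈ 90491.8 mm; DoF = Df − Dn = 19270.1 − 13533.2 ≈ 5736.9 mm.
Setup B: H = 800²/(4.5×0.032) + 800 ≈ 4445244.4 mm; DoF = Df − Dn = 350573 − 302905 ≈ 47668 mm.
Ratio = 47668 / 5736.9 ≈ 8.31.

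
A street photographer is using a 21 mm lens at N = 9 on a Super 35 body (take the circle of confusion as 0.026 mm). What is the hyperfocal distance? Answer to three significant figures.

Hyperfocal distance H = f²/(N·c) + f = 21²/(9 × 0.026) + 21 = 441/0.234 + 21 ≈ 1905.6 mm ≈ 1.91 m.

1.91 m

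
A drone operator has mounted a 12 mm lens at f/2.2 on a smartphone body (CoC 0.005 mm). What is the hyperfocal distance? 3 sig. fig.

Hyperfocal distance H = f²/(N·c) + f = 12²/(2.2 × 0.005) + 12 = 144/0.011 + 12 ≈ 13102.9 mm ≈ 13.1 m.

13.1 m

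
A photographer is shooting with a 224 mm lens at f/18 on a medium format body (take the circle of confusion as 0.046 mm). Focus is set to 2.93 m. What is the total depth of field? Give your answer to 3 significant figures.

262 mm

Hyperfocal distance H = f²/(N·c) + f = 224²/(18 × 0.046) + 224 = 50176/0.828 + 224 ≈ 60823.0 mm ≈ 60.82 m.
Near limit Dn = s·(H − f)/(H + s − 2f) = 2930 × (60823.0 − 224) / (60823.0 + 2930 − 2 × 224) = 2930 × 60599.0 / 63305.0 ≈ 2804.76 mm.
Far limit Df = s·(H − f)/(H − s) = 2930 × (60823.0 − 224) / (60823.0 − 2930) = 2930 × 60599.0 / 57893.0 ≈ 3066.95 mm.
Depth of field = Df − Dn = 3066.95 − 2804.76 ≈ 262.19 mm.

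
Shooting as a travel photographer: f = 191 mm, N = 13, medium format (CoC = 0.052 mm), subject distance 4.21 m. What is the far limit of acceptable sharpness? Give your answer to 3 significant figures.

4.55 m

Hyperfocal distance H = f²/(N·c) + f = 191²/(13 × 0.052) + 191 = 36481/0.676 + 191 ≈ 54157.0 mm ≈ 54.16 m.
Far limit Df = s·(H − f)/(H − s) = 4210 × (54157.0 − 191) / (54157.0 − 4210) = 4210 × 53966.0 / 49947.0 ≈ 4548.8 mm ≈ 4.55 m.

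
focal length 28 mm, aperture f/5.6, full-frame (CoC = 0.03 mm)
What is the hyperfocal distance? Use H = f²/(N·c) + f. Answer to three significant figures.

Hyperfocal distance H = f²/(N·c) + f = 28²/(5.6 × 0.03) + 28 = 784/0.168 + 28 ≈ 4694.7 mm ≈ 4.69 m.

4.69 m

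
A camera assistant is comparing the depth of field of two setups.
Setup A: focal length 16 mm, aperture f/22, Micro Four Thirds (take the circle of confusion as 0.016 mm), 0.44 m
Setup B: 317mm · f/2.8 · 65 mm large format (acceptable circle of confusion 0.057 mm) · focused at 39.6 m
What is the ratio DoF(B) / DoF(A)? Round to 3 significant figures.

Setup A: H = 16²/(22×0.016) + 16 ≈ 743.3 mm; DoF = Df − Dn = 1055.16 − 277.95 ≈ 777.21 mm.
Setup B: H = 317²/(2.8×0.057) + 317 ≈ 629947.3 mm; DoF = Df − Dn = 42235.1 − 37274.4 ≈ 4960.7 mm.
Ratio = 4960.7 / 777.21 ≈ 6.38.

6.38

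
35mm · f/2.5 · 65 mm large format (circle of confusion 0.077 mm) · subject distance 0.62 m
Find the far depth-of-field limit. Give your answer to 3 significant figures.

Hyperfocal distance H = f²/(N·c) + f = 35²/(2.5 × 0.077) + 35 = 1225/0.1925 + 35 ≈ 6398.6 mm ≈ 6.399 m.
Far limit Df = s·(H − f)/(H − s) = 620 × (6398.6 − 35) / (6398.6 − 620) = 620 × 6363.6 / 5778.6 ≈ 682.77 mm ≈ 0.683 m.

0.683 m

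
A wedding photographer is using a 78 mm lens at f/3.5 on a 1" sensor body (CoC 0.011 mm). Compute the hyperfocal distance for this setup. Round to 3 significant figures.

158 m

Hyperfocal distance H = f²/(N·c) + f = 78²/(3.5 × 0.011) + 78 = 6084/0.0385 + 78 ≈ 158104.0 mm ≈ 158 m.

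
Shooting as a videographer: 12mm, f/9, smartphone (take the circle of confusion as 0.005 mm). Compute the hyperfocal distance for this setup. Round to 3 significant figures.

Hyperfocal distance H = f²/(N·c) + f = 12²/(9 × 0.005) + 12 = 144/0.045 + 12 ≈ 3212.0 mm ≈ 3.21 m.

3.21 m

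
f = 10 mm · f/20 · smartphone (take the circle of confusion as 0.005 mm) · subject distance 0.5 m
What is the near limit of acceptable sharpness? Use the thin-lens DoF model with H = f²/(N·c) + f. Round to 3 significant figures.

336 mm

Hyperfocal distance H = f²/(N·c) + f = 10²/(20 × 0.005) + 10 = 100/0.1 + 10 ≈ 1010.0 mm ≈ 1.010 m.
Near limit Dn = s·(H − f)/(H + s − 2f) = 500 × (1010.0 − 10) / (1010.0 + 500 − 2 × 10) = 500 × 1000.0 / 1490.0 ≈ 335.57 mm.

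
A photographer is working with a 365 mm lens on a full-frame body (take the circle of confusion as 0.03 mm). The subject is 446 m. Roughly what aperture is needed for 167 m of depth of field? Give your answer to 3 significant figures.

f/1.80

Write h = H − f = f²/(N·c). The thin-lens limits are Dn = s·h/(h + (s−f)) and Df = s·h/(h − (s−f)), so DoF = Df − Dn = 2·s·(s−f)·h / (h² − (s−f)²).
That is a quadratic in h: DoF·h² − 2·s·(s−f)·h − DoF·(s−f)² = 0 ⇒ h = (s−f)·(s + √(s² + DoF²)) / DoF = 445635 × (446000 + √(446000² + 167000²)) / 167000 = 445635 × (446000 + 476240) / 167000 ≈ 2460974 mm.
Then N = f²/(c·h) = 365² / (0.03 × 2460974) = 133225 / 73829 ≈ 1.80.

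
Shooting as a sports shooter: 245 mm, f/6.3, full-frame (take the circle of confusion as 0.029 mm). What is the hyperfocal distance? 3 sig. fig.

329 m

Hyperfocal distance H = f²/(N·c) + f = 245²/(6.3 × 0.029) + 245 = 60025/0.1827 + 245 ≈ 328789.1 mm ≈ 329 m.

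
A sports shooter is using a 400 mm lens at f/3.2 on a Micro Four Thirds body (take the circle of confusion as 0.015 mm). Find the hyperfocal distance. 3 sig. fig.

3330 m

Hyperfocal distance H = f²/(N·c) + f = 400²/(3.2 × 0.015) + 400 = 160000/0.048 + 400 ≈ 3333733.3 mm ≈ 3330 m.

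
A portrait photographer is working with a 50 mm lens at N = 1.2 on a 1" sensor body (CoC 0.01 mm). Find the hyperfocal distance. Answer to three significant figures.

Hyperfocal distance H = f²/(N·c) + f = 50²/(1.2 × 0.01) + 50 = 2500/0.012 + 50 ≈ 208383.3 mm ≈ 208 m.

208 m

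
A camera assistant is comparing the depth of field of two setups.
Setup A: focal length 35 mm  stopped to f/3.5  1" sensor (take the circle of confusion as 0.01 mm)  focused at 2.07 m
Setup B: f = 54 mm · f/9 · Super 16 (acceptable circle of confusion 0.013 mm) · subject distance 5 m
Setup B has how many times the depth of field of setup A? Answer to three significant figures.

8.55

Setup A: H = 35²/(3.5×0.01) + 35 ≈ 35035.0 mm; DoF = Df − Dn = 2197.79 − 1956.26 ≈ 241.53 mm.
Setup B: H = 54²/(9×0.013) + 54 ≈ 24977.1 mm; DoF = Df − Dn = 6237.9 − 4172.1 ≈ 2065.8 mm.
Ratio = 2065.8 / 241.53 ≈ 8.55.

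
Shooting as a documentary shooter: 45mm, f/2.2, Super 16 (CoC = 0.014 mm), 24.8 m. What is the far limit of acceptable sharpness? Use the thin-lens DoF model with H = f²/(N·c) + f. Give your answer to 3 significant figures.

39.8 m

Hyperfocal distance H = f²/(N·c) + f = 45²/(2.2 × 0.014) + 45 = 2025/0.0308 + 45 ≈ 65791.8 mm ≈ 65.79 m.
Far limit Df = s·(H − f)/(H − s) = 24800 × (65791.8 − 45) / (65791.8 − 24800) = 24800 × 65746.8 / 40991.8 ≈ 39777 mm ≈ 39.8 m.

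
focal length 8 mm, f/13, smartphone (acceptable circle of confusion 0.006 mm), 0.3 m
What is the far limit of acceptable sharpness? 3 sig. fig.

466 mm

Hyperfocal distance H = f²/(N·c) + f = 8²/(13 × 0.006) + 8 = 64/0.078 + 8 ≈ 828.5 mm ≈ 0.829 m.
Far limit Df = s·(H − f)/(H − s) = 300 × (828.5 − 8) / (828.5 − 300) = 300 × 820.5 / 528.5 ≈ 465.75 mm.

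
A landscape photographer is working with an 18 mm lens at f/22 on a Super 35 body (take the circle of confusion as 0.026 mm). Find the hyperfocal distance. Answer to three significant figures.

Hyperfocal distance H = f²/(N·c) + f = 18²/(22 × 0.026) + 18 = 324/0.572 + 18 ≈ 584.4 mm ≈ 0.584 m.

0.584 m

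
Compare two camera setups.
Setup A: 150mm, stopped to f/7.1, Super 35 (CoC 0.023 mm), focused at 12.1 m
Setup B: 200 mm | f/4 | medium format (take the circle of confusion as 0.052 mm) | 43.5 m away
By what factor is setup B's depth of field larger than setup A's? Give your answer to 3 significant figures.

9.76

Setup A: H = 150²/(7.1×0.023) + 150 ≈ 137933.2 mm; DoF = Df − Dn = 13249.1 − 11134.3 ≈ 2114.8 mm.
Setup B: H = 200²/(4×0.052) + 200 ≈ 192507.7 mm; DoF = Df − Dn = 56141 − 35506 ≈ 20635 mm.
Ratio = 20635 / 2114.8 ≈ 9.76.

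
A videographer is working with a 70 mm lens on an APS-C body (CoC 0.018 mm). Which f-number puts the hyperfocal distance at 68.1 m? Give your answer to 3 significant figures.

Rearrange H = f²/(N·c) + f for N: N = f² / ((H − f)·c).
N = 70² / ((68100 − 70) × 0.018) = 4900 / 1225 ≈ 4.

f/4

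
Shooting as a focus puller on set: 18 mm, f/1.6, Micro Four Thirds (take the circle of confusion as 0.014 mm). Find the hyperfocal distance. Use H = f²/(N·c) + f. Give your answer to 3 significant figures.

14.5 m

Hyperfocal distance H = f²/(N·c) + f = 18²/(1.6 × 0.014) + 18 = 324/0.0224 + 18 ≈ 14482.3 mm ≈ 14.5 m.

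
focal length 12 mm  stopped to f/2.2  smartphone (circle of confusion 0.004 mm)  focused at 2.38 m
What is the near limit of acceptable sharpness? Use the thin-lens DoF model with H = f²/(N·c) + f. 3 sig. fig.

2.08 m

Hyperfocal distance H = f²/(N·c) + f = 12²/(2.2 × 0.004) + 12 = 144/0.0088 + 12 ≈ 16375.6 mm ≈ 16.38 m.
Near limit Dn = s·(H − f)/(H + s − 2f) = 2380 × (16375.6 − 12) / (16375.6 + 2380 − 2 × 12) = 2380 × 16363.6 / 18731.6 ≈ 2079.1 mm ≈ 2.08 m.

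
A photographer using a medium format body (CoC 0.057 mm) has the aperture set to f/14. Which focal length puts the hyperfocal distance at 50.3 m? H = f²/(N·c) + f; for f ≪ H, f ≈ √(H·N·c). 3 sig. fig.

From H = f²/(N·c) + f, with f ≪ H: f ≈ √(H·N·c) = √(50300 × 14 × 0.057) = √40139 ≈ 200.3 mm.
The +f correction barely moves this — solving exactly, f² + N·c·f − N·c·H = 0 ⇒ f = (−N·c + √((N·c)² + 4·N·c·H))/2 = (−0.798 + √160558)/2 ≈ 199.95 mm, so f ≈ 200 mm.

200 mm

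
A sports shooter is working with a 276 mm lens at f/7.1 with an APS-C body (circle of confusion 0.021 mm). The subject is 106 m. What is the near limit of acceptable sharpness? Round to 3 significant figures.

Hyperfocal distance H = f²/(N·c) + f = 276²/(7.1 × 0.021) + 276 = 76176/0.1491 + 276 ≈ 511181.4 mm ≈ 511.2 m.
Near limit Dn = s·(H − f)/(H + s − 2f) = 106000 × (511181.4 − 276) / (511181.4 + 106000 − 2 × 276) = 106000 × 510905.4 / 616629.4 ≈ 87826 mm ≈ 87.8 m.

87.8 m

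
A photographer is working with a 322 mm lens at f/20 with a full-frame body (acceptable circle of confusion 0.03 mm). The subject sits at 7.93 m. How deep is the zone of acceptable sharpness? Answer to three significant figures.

0.700 m

Hyperfocal distance H = f²/(N·c) + f = 322²/(20 × 0.03) + 322 = 103684/0.6 + 322 ≈ 173128.7 mm ≈ 173.1 m.
Near limit Dn = s·(H − f)/(H + s − 2f) = 7930 × (173128.7 − 322) / (173128.7 + 7930 − 2 × 322) = 7930 × 172806.7 / 180414.7 ≈ 7595.60 mm.
Far limit Df = s·(H − f)/(H − s) = 7930 × (173128.7 − 322) / (173128.7 − 7930) = 7930 × 172806.7 / 165198.7 ≈ 8295.21 mm.
Depth of field = Df − Dn = 8295.21 − 7595.60 ≈ 699.61 mm ≈ 0.700 m.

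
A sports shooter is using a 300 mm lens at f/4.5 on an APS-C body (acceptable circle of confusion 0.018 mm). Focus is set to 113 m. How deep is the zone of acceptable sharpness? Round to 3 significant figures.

Hyperfocal distance H = f²/(N·c) + f = 300²/(4.5 × 0.018) + 300 = 90000/0.081 + 300 ≈ 1111411.1 mm ≈ 1111 m.
Near limit Dn = s·(H − f)/(H + s − 2f) = 113000 × (1111411.1 − 300) / (1111411.1 + 113000 − 2 × 300) = 113000 × 1111111.1 / 1223811.1 ≈ 102594 mm.
Far limit Df = s·(H − f)/(H − s) = 113000 × (1111411.1 − 300) / (1111411.1 − 113000) = 113000 × 1111111.1 / 998411.1 ≈ 125755 mm.
Depth of field = Df − Dn = 125755 − 102594 ≈ 23161 mm ≈ 23.2 m.

23.2 m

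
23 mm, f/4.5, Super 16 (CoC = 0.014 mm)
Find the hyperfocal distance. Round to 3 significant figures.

8.42 m

Hyperfocal distance H = f²/(N·c) + f = 23²/(4.5 × 0.014) + 23 = 529/0.063 + 23 ≈ 8419.8 mm ≈ 8.42 m.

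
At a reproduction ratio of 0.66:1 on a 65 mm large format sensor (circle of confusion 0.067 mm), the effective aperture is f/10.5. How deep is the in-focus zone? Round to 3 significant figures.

At magnification m, DoF ≈ 2·N_eff·c/m² = 2 × 10.5 × 0.067 / 0.66² = 1.407 / 0.4356 ≈ 3.23 mm.

3.23 mm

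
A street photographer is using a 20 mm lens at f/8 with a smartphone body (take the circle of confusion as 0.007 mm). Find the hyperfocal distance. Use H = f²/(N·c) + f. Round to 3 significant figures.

Hyperfocal distance H = f²/(N·c) + f = 20²/(8 × 0.007) + 20 = 400/0.056 + 20 ≈ 7162.9 mm ≈ 7.16 m.

7.16 m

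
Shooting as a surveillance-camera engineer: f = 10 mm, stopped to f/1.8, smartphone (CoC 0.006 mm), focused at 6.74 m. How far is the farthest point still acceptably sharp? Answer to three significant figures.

Hyperfocal distance H = f²/(N·c) + f = 10²/(1.8 × 0.006) + 10 = 100/0.0108 + 10 ≈ 9269.3 mm ≈ 9.269 m.
Far limit Df = s·(H − f)/(H − s) = 6740 × (9269.3 − 10) / (9269.3 − 6740) = 6740 × 9259.3 / 2529.3 ≈ 24674 mm ≈ 24.7 m.

24.7 m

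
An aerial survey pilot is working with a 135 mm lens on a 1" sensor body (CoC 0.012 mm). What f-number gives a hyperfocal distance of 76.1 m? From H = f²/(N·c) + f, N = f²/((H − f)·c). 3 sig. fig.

Rearrange H = f²/(N·c) + f for N: N = f² / ((H − f)·c).
N = 135² / ((76100 − 135) × 0.012) = 18225 / 911.6 ≈ 20.

f/20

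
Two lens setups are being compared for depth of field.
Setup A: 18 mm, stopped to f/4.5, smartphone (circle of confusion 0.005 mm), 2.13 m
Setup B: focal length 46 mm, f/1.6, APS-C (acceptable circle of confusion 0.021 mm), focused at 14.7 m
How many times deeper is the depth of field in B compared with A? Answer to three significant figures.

Setup A: H = 18²/(4.5×0.005) + 18 ≈ 14418.0 mm; DoF = Df − Dn = 2496.09 − 1857.56 ≈ 638.53 mm.
Setup B: H = 46²/(1.6×0.021) + 46 ≈ 63022.2 mm; DoF = Df − Dn = 19157.9 − 11925.1 ≈ 7232.8 mm.
Ratio = 7232.8 / 638.53 ≈ 11.3.

11.3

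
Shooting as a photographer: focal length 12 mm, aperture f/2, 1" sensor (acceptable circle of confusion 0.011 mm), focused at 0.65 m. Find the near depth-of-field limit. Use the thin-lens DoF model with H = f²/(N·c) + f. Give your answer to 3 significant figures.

Hyperfocal distance H = f²/(N·c) + f = 12²/(2 × 0.011) + 12 = 144/0.022 + 12 ≈ 6557.5 mm ≈ 6.557 m.
Near limit Dn = s·(H − f)/(H + s − 2f) = 650 × (6557.5 − 12) / (6557.5 + 650 − 2 × 12) = 650 × 6545.5 / 7183.5 ≈ 592.27 mm ≈ 0.592 m.

0.592 m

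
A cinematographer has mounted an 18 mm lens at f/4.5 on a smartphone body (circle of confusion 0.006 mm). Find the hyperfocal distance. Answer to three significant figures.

12.0 m

Hyperfocal distance H = f²/(N·c) + f = 18²/(4.5 × 0.006) + 18 = 324/0.027 + 18 ≈ 12018.0 mm ≈ 12.0 m.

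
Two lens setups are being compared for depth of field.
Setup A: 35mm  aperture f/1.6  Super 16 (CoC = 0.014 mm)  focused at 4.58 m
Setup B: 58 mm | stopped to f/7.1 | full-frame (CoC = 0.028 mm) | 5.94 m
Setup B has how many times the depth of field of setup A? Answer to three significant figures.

Setup A: H = 35²/(1.6×0.014) + 35 ≈ 54722.5 mm; DoF = Df − Dn = 4995.14 − 4228.57 ≈ 766.57 mm.
Setup B: H = 58²/(7.1×0.028) + 58 ≈ 16979.5 mm; DoF = Df − Dn = 9104.9 − 4407.8 ≈ 4697.1 mm.
Ratio = 4697.1 / 766.57 ≈ 6.13.

6.13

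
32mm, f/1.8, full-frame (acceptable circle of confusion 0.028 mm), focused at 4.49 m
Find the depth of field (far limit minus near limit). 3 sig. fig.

Hyperfocal distance H = f²/(N·c) + f = 32²/(1.8 × 0.028) + 32 = 1024/0.0504 + 32 ≈ 20349.5 mm ≈ 20.35 m.
Near limit Dn = s·(H − f)/(H + s − 2f) = 4490 × (20349.5 − 32) / (20349.5 + 4490 − 2 × 32) = 4490 × 20317.5 / 24775.5 ≈ 3682.1 mm.
Far limit Df = s·(H − f)/(H − s) = 4490 × (20349.5 − 32) / (20349.5 − 4490) = 4490 × 20317.5 / 15859.5 ≈ 5752.1 mm.
Depth of field = Df − Dn = 5752.1 − 3682.1 ≈ 2070.0 mm ≈ 2.07 m.

2.07 m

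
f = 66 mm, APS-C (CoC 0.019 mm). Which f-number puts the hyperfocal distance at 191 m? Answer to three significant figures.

f/1.20

Rearrange H = f²/(N·c) + f for N: N = f² / ((H − f)·c).
N = 66² / ((191000 − 66) × 0.019) = 4356 / 3628 ≈ 1.20.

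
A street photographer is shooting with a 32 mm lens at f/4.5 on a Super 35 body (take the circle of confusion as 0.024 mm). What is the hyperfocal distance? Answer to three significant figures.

9.51 m

Hyperfocal distance H = f²/(N·c) + f = 32²/(4.5 × 0.024) + 32 = 1024/0.108 + 32 ≈ 9513.5 mm ≈ 9.51 m.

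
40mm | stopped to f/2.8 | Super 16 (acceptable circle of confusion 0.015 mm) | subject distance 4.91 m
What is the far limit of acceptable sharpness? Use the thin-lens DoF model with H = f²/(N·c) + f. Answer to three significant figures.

5.63 m

Hyperfocal distance H = f²/(N·c) + f = 40²/(2.8 × 0.015) + 40 = 1600/0.042 + 40 ≈ 38135.2 mm ≈ 38.14 m.
Far limit Df = s·(H − f)/(H − s) = 4910 × (38135.2 − 40) / (38135.2 − 4910) = 4910 × 38095.2 / 33225.2 ≈ 5629.7 mm ≈ 5.63 m.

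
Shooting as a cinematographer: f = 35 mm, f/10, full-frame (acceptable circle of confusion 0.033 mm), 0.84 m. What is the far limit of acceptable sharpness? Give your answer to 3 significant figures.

1.07 m

Hyperfocal distance H = f²/(N·c) + f = 35²/(10 × 0.033) + 35 = 1225/0.33 + 35 ≈ 3747.1 mm ≈ 3.747 m.
Far limit Df = s·(H − f)/(H − s) = 840 × (3747.1 − 35) / (3747.1 − 840) = 840 × 3712.1 / 2907.1 ≈ 1072.6 mm ≈ 1.07 m.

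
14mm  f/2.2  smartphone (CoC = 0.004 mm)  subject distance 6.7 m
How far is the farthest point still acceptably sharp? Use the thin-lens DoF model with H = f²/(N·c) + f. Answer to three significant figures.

Hyperfocal distance H = f²/(N·c) + f = 14²/(2.2 × 0.004) + 14 = 196/0.0088 + 14 ≈ 22286.7 mm ≈ 22.29 m.
Far limit Df = s·(H − f)/(H − s) = 6700 × (22286.7 − 14) / (22286.7 − 6700) = 6700 × 22272.7 / 15586.7 ≈ 9574.0 mm ≈ 9.57 m.

9.57 m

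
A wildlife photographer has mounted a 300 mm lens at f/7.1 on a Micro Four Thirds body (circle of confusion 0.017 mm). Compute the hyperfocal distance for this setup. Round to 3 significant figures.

Hyperfocal distance H = f²/(N·c) + f = 300²/(7.1 × 0.017) + 300 = 90000/0.1207 + 300 ≈ 745950.4 mm ≈ 746 m.

746 m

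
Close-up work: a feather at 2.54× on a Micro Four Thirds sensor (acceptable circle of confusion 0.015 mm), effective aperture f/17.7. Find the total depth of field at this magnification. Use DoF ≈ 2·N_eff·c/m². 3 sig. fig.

0.0823 mm

At magnification m, DoF ≈ 2·N_eff·c/m² = 2 × 17.7 × 0.015 / 2.54² = 0.531 / 6.452 ≈ 0.0823 mm.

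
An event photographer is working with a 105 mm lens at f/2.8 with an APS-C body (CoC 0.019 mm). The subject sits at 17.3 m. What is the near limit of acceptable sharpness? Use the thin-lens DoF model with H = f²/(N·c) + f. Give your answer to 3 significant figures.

16.0 m

Hyperfocal distance H = f²/(N·c) + f = 105²/(2.8 × 0.019) + 105 = 11025/0.0532 + 105 ≈ 207341.8 mm ≈ 207.3 m.
Near limit Dn = s·(H − f)/(H + s − 2f) = 17300 × (207341.8 − 105) / (207341.8 + 17300 − 2 × 105) = 17300 × 207236.8 / 224431.8 ≈ 15975 mm ≈ 16.0 m.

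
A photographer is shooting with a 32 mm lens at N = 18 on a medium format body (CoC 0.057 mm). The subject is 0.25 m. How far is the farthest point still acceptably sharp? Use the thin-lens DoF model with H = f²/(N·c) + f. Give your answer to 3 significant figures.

Hyperfocal distance H = f²/(N·c) + f = 32²/(18 × 0.057) + 32 = 1024/1.026 + 32 ≈ 1030.1 mm ≈ 1.030 m.
Far limit Df = s·(H − f)/(H − s) = 250 × (1030.1 − 32) / (1030.1 − 250) = 250 × 998.1 / 780.1 ≈ 319.87 mm.

320 mm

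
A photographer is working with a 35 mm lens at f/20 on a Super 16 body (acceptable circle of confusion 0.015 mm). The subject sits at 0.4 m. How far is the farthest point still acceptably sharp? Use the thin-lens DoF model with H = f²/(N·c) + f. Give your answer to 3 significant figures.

Hyperfocal distance H = f²/(N·c) + f = 35²/(20 × 0.015) + 35 = 1225/0.3 + 35 ≈ 4118.3 mm ≈ 4.118 m.
Far limit Df = s·(H − f)/(H − s) = 400 × (4118.3 − 35) / (4118.3 − 400) = 400 × 4083.3 / 3718.3 ≈ 439.26 mm.

439 mm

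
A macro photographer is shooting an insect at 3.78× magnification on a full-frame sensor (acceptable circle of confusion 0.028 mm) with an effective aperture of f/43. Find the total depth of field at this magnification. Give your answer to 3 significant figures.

At magnification m, DoF ≈ 2·N_eff·c/m² = 2 × 43 × 0.028 / 3.78² = 2.408 / 14.29 ≈ 0.169 mm.

0.169 mm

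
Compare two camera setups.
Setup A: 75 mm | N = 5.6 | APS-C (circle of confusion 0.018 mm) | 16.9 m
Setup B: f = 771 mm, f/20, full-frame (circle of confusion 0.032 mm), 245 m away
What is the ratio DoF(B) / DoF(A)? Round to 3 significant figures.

Setup A: H = 75²/(5.6×0.018) + 75 ≈ 55878.6 mm; DoF = Df − Dn = 24195 − 12985 ≈ 11210 mm.
Setup B: H = 771²/(20×0.032) + 771 ≈ 929585.1 mm; DoF = Df − Dn = 332405 − 193991 ≈ 138414 mm.
Ratio = 138414 / 11210 ≈ 12.3.

12.3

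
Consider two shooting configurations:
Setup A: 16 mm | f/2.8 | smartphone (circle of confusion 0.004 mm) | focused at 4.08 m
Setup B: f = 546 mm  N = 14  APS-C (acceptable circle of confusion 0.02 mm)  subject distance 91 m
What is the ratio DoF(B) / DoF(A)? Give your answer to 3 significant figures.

Setup A: H = 16²/(2.8×0.004) + 16 ≈ 22873.1 mm; DoF = Df − Dn = 4962.3 − 3464.1 ≈ 1498.2 mm.
Setup B: H = 546²/(14×0.02) + 546 ≈ 1065246.0 mm; DoF = Df − Dn = 99449 − 83874 ≈ 15575 mm.
Ratio = 15575 / 1498.2 ≈ 10.4.

10.4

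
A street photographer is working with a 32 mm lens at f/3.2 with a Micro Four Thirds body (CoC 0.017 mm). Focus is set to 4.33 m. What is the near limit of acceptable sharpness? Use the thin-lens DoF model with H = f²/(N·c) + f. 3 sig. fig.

Hyperfocal distance H = f²/(N·c) + f = 32²/(3.2 × 0.017) + 32 = 1024/0.0544 + 32 ≈ 18855.5 mm ≈ 18.86 m.
Near limit Dn = s·(H − f)/(H + s − 2f) = 4330 × (18855.5 − 32) / (18855.5 + 4330 − 2 × 32) = 4330 × 18823.5 / 23121.5 ≈ 3525.1 mm ≈ 3.53 m.

3.53 m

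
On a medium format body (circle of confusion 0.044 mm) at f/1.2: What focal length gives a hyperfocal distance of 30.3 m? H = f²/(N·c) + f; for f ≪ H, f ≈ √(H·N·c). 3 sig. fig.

From H = f²/(N·c) + f, with f ≪ H: f ≈ √(H·N·c) = √(30300 × 1.2 × 0.044) = √1599.8 ≈ 40.00 mm.
The +f correction barely moves this — solving exactly, f² + N·c·f − N·c·H = 0 ⇒ f = (−N·c + √((N·c)² + 4·N·c·H))/2 = (−0.0528 + √6399.4)/2 ≈ 39.972 mm, so f ≈ 40.0 mm.

40.0 mm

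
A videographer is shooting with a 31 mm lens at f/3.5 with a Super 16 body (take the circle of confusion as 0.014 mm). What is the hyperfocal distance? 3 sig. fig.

19.6 m

Hyperfocal distance H = f²/(N·c) + f = 31²/(3.5 × 0.014) + 31 = 961/0.049 + 31 ≈ 19643.2 mm ≈ 19.6 m.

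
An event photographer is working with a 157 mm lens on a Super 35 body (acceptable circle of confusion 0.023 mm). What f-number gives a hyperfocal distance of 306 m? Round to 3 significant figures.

Rearrange H = f²/(N·c) + f for N: N = f² / ((H − f)·c).
N = 157² / ((306000 − 157) × 0.023) = 24649 / 7034 ≈ 3.50.

f/3.50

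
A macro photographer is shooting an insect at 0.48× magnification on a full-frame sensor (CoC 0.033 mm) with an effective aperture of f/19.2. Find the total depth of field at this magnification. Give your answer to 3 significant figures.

At magnification m, DoF ≈ 2·N_eff·c/m² = 2 × 19.2 × 0.033 / 0.48² = 1.267 / 0.2304 ≈ 5.5 mm.

5.50 mm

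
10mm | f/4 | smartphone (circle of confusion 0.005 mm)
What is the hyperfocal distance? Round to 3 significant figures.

5.01 m

Hyperfocal distance H = f²/(N·c) + f = 10²/(4 × 0.005) + 10 = 100/0.02 + 10 ≈ 5010.0 mm ≈ 5.01 m.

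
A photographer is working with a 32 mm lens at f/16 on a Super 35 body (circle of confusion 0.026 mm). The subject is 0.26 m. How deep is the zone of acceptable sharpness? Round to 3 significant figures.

Hyperfocal distance H = f²/(N·c) + f = 32²/(16 × 0.026) + 32 = 1024/0.416 + 32 ≈ 2493.5 mm ≈ 2.494 m.
Near limit Dn = s·(H − f)/(H + s − 2f) = 260 × (2493.5 − 32) / (2493.5 + 260 − 2 × 32) = 260 × 2461.5 / 2689.5 ≈ 237.959 mm.
Far limit Df = s·(H − f)/(H − s) = 260 × (2493.5 − 32) / (2493.5 − 260) = 260 × 2461.5 / 2233.5 ≈ 286.541 mm.
Depth of field = Df − Dn = 286.541 − 237.959 ≈ 48.582 mm.

48.6 mm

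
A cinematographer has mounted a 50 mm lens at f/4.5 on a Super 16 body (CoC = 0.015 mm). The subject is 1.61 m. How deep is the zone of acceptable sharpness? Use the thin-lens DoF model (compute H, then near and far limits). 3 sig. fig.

Hyperfocal distance H = f²/(N·c) + f = 50²/(4.5 × 0.015) + 50 = 2500/0.0675 + 50 ≈ 37087.0 mm ≈ 37.09 m.
Near limit Dn = s·(H − f)/(H + s − 2f) = 1610 × (37087.0 − 50) / (37087.0 + 1610 − 2 × 50) = 1610 × 37037.0 / 38597.0 ≈ 1544.93 mm.
Far limit Df = s·(H − f)/(H − s) = 1610 × (37087.0 − 50) / (37087.0 − 1610) = 1610 × 37037.0 / 35477.0 ≈ 1680.80 mm.
Depth of field = Df − Dn = 1680.80 − 1544.93 ≈ 135.87 mm.

136 mm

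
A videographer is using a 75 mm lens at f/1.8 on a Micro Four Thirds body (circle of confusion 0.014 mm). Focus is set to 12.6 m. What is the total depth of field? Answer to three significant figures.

Hyperfocal distance H = f²/(N·c) + f = 75²/(1.8 × 0.014) + 75 = 5625/0.0252 + 75 ≈ 223289.3 mm ≈ 223.3 m.
Near limit Dn = s·(H − f)/(H + s − 2f) = 12600 × (223289.3 − 75) / (223289.3 + 12600 − 2 × 75) = 12600 × 223214.3 / 235739.3 ≈ 11930.6 mm.
Far limit Df = s·(H − f)/(H − s) = 12600 × (223289.3 − 75) / (223289.3 − 12600) = 12600 × 223214.3 / 210689.3 ≈ 13349.0 mm.
Depth of field = Df − Dn = 13349.0 − 11930.6 ≈ 1418.4 mm ≈ 1.42 m.

1.42 m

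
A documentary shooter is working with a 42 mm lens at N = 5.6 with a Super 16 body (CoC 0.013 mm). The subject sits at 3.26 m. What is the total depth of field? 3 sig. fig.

Hyperfocal distance H = f²/(N·c) + f = 42²/(5.6 × 0.013) + 42 = 1764/0.0728 + 42 ≈ 24272.8 mm ≈ 24.27 m.
Near limit Dn = s·(H − f)/(H + s − 2f) = 3260 × (24272.8 − 42) / (24272.8 + 3260 − 2 × 42) = 3260 × 24230.8 / 27448.8 ≈ 2877.81 mm.
Far limit Df = s·(H − f)/(H − s) = 3260 × (24272.8 − 42) / (24272.8 − 3260) = 3260 × 24230.8 / 21012.8 ≈ 3759.25 mm.
Depth of field = Df − Dn = 3759.25 − 2877.81 ≈ 881.44 mm ≈ 0.881 m.

0.881 m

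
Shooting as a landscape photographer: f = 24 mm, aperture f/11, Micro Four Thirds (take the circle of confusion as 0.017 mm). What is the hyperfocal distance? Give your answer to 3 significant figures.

3.10 m

Hyperfocal distance H = f²/(N·c) + f = 24²/(11 × 0.017) + 24 = 576/0.187 + 24 ≈ 3104.2 mm ≈ 3.10 m.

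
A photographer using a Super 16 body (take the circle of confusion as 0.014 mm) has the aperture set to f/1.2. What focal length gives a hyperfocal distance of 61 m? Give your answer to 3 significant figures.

32.0 mm

From H = f²/(N·c) + f, with f ≪ H: f ≈ √(H·N·c) = √(61000 × 1.2 × 0.014) = √1024.8 ≈ 32.01 mm.
The +f correction barely moves this — solving exactly, f² + N·c·f − N·c·H = 0 ⇒ f = (−N·c + √((N·c)² + 4·N·c·H))/2 = (−0.0168 + √4099.2)/2 ≈ 32.004 mm, so f ≈ 32.0 mm.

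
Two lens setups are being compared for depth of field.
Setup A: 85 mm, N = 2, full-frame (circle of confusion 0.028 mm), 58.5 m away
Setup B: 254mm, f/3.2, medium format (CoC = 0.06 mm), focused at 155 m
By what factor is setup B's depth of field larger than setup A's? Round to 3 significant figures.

Setup A: H = 85²/(2×0.028) + 85 ≈ 129102.9 mm; DoF = Df − Dn = 106901 − 40268 ≈ 66633 mm.
Setup B: H = 254²/(3.2×0.06) + 254 ≈ 336274.8 mm; DoF = Df − Dn = 287316 − 106126 ≈ 181190 mm.
Ratio = 181190 / 66633 ≈ 2.72.

2.72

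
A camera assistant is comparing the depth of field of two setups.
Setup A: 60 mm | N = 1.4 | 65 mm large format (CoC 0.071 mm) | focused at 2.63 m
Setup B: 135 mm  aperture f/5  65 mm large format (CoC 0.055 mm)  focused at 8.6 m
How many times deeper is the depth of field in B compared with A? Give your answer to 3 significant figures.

5.95

Setup A: H = 60²/(1.4×0.071) + 60 ≈ 36277.3 mm; DoF = Df − Dn = 2830.88 − 2455.74 ≈ 375.14 mm.
Setup B: H = 135²/(5×0.055) + 135 ≈ 66407.7 mm; DoF = Df − Dn = 9859.3 − 7625.9 ≈ 2233.4 mm.
Ratio = 2233.4 / 375.14 ≈ 5.95.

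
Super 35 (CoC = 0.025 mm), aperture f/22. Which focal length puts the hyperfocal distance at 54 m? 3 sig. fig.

From H = f²/(N·c) + f, with f ≪ H: f ≈ √(H·N·c) = √(54000 × 22 × 0.025) = √29700 ≈ 172.3 mm.
The +f correction barely moves this — solving exactly, f² + N·c·f − N·c·H = 0 ⇒ f = (−N·c + √((N·c)² + 4·N·c·H))/2 = (−0.55 + √118800)/2 ≈ 172.06 mm, so f ≈ 172 mm.

172 mm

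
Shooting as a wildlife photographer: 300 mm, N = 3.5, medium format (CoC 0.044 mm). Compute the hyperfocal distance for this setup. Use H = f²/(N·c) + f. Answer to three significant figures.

Hyperfocal distance H = f²/(N·c) + f = 300²/(3.5 × 0.044) + 300 = 90000/0.154 + 300 ≈ 584715.6 mm ≈ 585 m.

585 m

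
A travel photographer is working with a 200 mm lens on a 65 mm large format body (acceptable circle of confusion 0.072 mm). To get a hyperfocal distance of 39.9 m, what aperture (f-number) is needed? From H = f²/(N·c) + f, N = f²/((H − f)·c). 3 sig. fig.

f/14

Rearrange H = f²/(N·c) + f for N: N = f² / ((H − f)·c).
N = 200² / ((39900 − 200) × 0.072) = 40000 / 2858 ≈ 14.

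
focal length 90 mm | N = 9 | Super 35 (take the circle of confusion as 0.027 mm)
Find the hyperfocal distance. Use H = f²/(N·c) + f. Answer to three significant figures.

Hyperfocal distance H = f²/(N·c) + f = 90²/(9 × 0.027) + 90 = 8100/0.243 + 90 ≈ 33423.3 mm ≈ 33.4 m.

33.4 m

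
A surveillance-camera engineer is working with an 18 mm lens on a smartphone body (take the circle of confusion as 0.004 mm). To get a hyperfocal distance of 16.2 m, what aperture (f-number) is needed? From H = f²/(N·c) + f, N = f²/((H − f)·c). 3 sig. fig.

Rearrange H = f²/(N·c) + f for N: N = f² / ((H − f)·c).
N = 18² / ((16200 − 18) × 0.004) = 324 / 64.73 ≈ 5.01.

f/5.01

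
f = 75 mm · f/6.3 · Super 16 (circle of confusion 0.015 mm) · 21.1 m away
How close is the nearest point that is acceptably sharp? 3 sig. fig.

Hyperfocal distance H = f²/(N·c) + f = 75²/(6.3 × 0.015) + 75 = 5625/0.0945 + 75 ≈ 59598.8 mm ≈ 59.60 m.
Near limit Dn = s·(H − f)/(H + s − 2f) = 21100 × (59598.8 − 75) / (59598.8 + 21100 − 2 × 75) = 21100 × 59523.8 / 80548.8 ≈ 15592 mm ≈ 15.6 m.

15.6 m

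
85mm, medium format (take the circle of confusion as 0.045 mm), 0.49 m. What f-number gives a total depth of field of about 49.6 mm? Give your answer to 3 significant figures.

f/20

Write h = H − f = f²/(N·c). The thin-lens limits are Dn = s·h/(h + (s−f)) and Df = s·h/(h − (s−f)), so DoF = Df − Dn = 2·s·(s−f)·h / (h² − (s−f)²).
That is a quadratic in h: DoF·h² − 2·s·(s−f)·h − DoF·(s−f)² = 0 ⇒ h = (s−f)·(s + √(s² + DoF²)) / DoF = 405 × (490 + √(490² + 49.6²)) / 49.6 = 405 × (490 + 492.504) / 49.6 ≈ 8022.5 mm.
Then N = f²/(c·h) = 85² / (0.045 × 8022.5) = 7225 / 361.01 ≈ 20.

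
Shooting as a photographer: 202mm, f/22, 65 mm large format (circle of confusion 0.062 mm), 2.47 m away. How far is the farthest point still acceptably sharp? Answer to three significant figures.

2.67 m

Hyperfocal distance H = f²/(N·c) + f = 202²/(22 × 0.062) + 202 = 40804/1.364 + 202 ≈ 30117.0 mm ≈ 30.12 m.
Far limit Df = s·(H − f)/(H − s) = 2470 × (30117.0 − 202) / (30117.0 − 2470) = 2470 × 29915.0 / 27647.0 ≈ 2672.6 mm ≈ 2.67 m.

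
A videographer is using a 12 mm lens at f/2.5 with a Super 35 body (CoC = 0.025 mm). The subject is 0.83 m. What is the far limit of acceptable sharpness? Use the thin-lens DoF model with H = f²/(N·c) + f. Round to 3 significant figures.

Hyperfocal distance H = f²/(N·c) + f = 12²/(2.5 × 0.025) + 12 = 144/0.0625 + 12 ≈ 2316.0 mm ≈ 2.316 m.
Far limit Df = s·(H − f)/(H − s) = 830 × (2316.0 − 12) / (2316.0 − 830) = 830 × 2304.0 / 1486.0 ≈ 1286.9 mm ≈ 1.29 m.

1.29 m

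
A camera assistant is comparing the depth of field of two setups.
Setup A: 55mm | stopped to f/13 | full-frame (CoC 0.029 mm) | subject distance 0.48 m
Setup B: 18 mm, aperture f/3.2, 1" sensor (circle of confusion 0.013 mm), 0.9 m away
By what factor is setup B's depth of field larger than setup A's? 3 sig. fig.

Setup A: H = 55²/(13×0.029) + 55 ≈ 8078.9 mm; DoF = Df − Dn = 506.846 − 455.855 ≈ 50.991 mm.
Setup B: H = 18²/(3.2×0.013) + 18 ≈ 7806.5 mm; DoF = Df − Dn = 1014.94 − 808.45 ≈ 206.49 mm.
Ratio = 206.49 / 50.991 ≈ 4.05.

4.05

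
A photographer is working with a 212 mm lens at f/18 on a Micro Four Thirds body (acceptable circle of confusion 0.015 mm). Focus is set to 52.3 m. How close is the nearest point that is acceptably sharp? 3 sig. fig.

Hyperfocal distance H = f²/(N·c) + f = 212²/(18 × 0.015) + 212 = 44944/0.27 + 212 ≈ 166671.3 mm ≈ 166.7 m.
Near limit Dn = s·(H − f)/(H + s − 2f) = 52300 × (166671.3 − 212) / (166671.3 + 52300 − 2 × 212) = 52300 × 166459.3 / 218547.3 ≈ 39835 mm ≈ 39.8 m.

39.8 m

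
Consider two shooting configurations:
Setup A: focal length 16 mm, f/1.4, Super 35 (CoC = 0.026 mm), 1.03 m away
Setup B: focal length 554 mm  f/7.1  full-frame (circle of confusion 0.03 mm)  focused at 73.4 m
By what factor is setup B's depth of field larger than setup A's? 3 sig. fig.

24.5

Setup A: H = 16²/(1.4×0.026) + 16 ≈ 7049.0 mm; DoF = Df − Dn = 1203.52 − 900.21 ≈ 303.31 mm.
Setup B: H = 554²/(7.1×0.03) + 554 ≈ 1441474.2 mm; DoF = Df − Dn = 77308.3 − 69867.8 ≈ 7440.5 mm.
Ratio = 7440.5 / 303.31 ≈ 24.5.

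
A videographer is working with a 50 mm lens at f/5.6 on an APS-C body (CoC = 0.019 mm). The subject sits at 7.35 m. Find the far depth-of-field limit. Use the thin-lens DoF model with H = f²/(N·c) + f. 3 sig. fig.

Hyperfocal distance H = f²/(N·c) + f = 50²/(5.6 × 0.019) + 50 = 2500/0.1064 + 50 ≈ 23546.2 mm ≈ 23.55 m.
Far limit Df = s·(H − f)/(H − s) = 7350 × (23546.2 − 50) / (23546.2 − 7350) = 7350 × 23496.2 / 16196.2 ≈ 10663 mm ≈ 10.7 m.

10.7 m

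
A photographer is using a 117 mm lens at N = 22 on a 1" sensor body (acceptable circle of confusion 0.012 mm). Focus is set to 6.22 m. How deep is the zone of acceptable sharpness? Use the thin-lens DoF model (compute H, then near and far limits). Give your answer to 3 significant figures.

Hyperfocal distance H = f²/(N·c) + f = 117²/(22 × 0.012) + 117 = 13689/0.264 + 117 ≈ 51969.3 mm ≈ 51.97 m.
Near limit Dn = s·(H − f)/(H + s − 2f) = 6220 × (51969.3 − 117) / (51969.3 + 6220 − 2 × 117) = 6220 × 51852.3 / 57955.3 ≈ 5565.0 mm.
Far limit Df = s·(H − f)/(H − s) = 6220 × (51969.3 − 117) / (51969.3 − 6220) = 6220 × 51852.3 / 45749.3 ≈ 7049.8 mm.
Depth of field = Df − Dn = 7049.8 − 5565.0 ≈ 1484.8 mm ≈ 1.48 m.

1.48 m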